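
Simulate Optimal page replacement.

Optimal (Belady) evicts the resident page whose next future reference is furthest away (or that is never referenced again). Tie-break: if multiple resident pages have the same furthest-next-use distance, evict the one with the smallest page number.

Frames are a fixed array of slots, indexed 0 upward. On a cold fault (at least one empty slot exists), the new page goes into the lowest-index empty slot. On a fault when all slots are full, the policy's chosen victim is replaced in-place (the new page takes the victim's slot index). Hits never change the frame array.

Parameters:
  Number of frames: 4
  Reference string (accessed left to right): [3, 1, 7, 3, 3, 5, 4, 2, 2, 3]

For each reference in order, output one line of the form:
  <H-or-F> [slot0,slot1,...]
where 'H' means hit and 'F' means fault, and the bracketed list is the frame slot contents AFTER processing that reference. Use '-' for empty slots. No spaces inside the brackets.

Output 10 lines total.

F [3,-,-,-]
F [3,1,-,-]
F [3,1,7,-]
H [3,1,7,-]
H [3,1,7,-]
F [3,1,7,5]
F [3,4,7,5]
F [3,2,7,5]
H [3,2,7,5]
H [3,2,7,5]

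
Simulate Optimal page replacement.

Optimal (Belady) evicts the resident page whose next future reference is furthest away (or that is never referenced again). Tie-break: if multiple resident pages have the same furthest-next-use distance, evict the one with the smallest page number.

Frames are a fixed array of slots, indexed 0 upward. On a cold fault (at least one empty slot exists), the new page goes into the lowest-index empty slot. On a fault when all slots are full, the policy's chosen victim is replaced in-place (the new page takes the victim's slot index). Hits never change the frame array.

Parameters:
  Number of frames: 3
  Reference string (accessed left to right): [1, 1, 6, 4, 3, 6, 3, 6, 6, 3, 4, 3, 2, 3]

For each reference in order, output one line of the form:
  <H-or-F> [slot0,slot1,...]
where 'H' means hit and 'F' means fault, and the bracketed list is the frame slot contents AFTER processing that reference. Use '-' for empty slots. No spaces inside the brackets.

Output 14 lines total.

F [1,-,-]
H [1,-,-]
F [1,6,-]
F [1,6,4]
F [3,6,4]
H [3,6,4]
H [3,6,4]
H [3,6,4]
H [3,6,4]
H [3,6,4]
H [3,6,4]
H [3,6,4]
F [3,6,2]
H [3,6,2]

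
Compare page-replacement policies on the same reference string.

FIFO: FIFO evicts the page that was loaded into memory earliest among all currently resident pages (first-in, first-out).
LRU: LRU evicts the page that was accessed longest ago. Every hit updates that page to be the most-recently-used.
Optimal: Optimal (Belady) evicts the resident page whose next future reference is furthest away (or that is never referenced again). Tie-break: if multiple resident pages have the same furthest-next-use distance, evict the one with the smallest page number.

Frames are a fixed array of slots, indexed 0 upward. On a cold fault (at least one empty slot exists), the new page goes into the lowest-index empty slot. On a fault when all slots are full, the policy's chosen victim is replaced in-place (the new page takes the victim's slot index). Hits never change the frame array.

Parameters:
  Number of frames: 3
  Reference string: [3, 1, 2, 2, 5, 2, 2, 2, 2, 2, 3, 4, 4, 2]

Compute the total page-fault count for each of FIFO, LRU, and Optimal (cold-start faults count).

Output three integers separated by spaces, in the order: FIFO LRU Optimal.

Answer: 7 6 5

Derivation:
--- FIFO ---
  step 0: ref 3 -> FAULT, frames=[3,-,-] (faults so far: 1)
  step 1: ref 1 -> FAULT, frames=[3,1,-] (faults so far: 2)
  step 2: ref 2 -> FAULT, frames=[3,1,2] (faults so far: 3)
  step 3: ref 2 -> HIT, frames=[3,1,2] (faults so far: 3)
  step 4: ref 5 -> FAULT, evict 3, frames=[5,1,2] (faults so far: 4)
  step 5: ref 2 -> HIT, frames=[5,1,2] (faults so far: 4)
  step 6: ref 2 -> HIT, frames=[5,1,2] (faults so far: 4)
  step 7: ref 2 -> HIT, frames=[5,1,2] (faults so far: 4)
  step 8: ref 2 -> HIT, frames=[5,1,2] (faults so far: 4)
  step 9: ref 2 -> HIT, frames=[5,1,2] (faults so far: 4)
  step 10: ref 3 -> FAULT, evict 1, frames=[5,3,2] (faults so far: 5)
  step 11: ref 4 -> FAULT, evict 2, frames=[5,3,4] (faults so far: 6)
  step 12: ref 4 -> HIT, frames=[5,3,4] (faults so far: 6)
  step 13: ref 2 -> FAULT, evict 5, frames=[2,3,4] (faults so far: 7)
  FIFO total faults: 7
--- LRU ---
  step 0: ref 3 -> FAULT, frames=[3,-,-] (faults so far: 1)
  step 1: ref 1 -> FAULT, frames=[3,1,-] (faults so far: 2)
  step 2: ref 2 -> FAULT, frames=[3,1,2] (faults so far: 3)
  step 3: ref 2 -> HIT, frames=[3,1,2] (faults so far: 3)
  step 4: ref 5 -> FAULT, evict 3, frames=[5,1,2] (faults so far: 4)
  step 5: ref 2 -> HIT, frames=[5,1,2] (faults so far: 4)
  step 6: ref 2 -> HIT, frames=[5,1,2] (faults so far: 4)
  step 7: ref 2 -> HIT, frames=[5,1,2] (faults so far: 4)
  step 8: ref 2 -> HIT, frames=[5,1,2] (faults so far: 4)
  step 9: ref 2 -> HIT, frames=[5,1,2] (faults so far: 4)
  step 10: ref 3 -> FAULT, evict 1, frames=[5,3,2] (faults so far: 5)
  step 11: ref 4 -> FAULT, evict 5, frames=[4,3,2] (faults so far: 6)
  step 12: ref 4 -> HIT, frames=[4,3,2] (faults so far: 6)
  step 13: ref 2 -> HIT, frames=[4,3,2] (faults so far: 6)
  LRU total faults: 6
--- Optimal ---
  step 0: ref 3 -> FAULT, frames=[3,-,-] (faults so far: 1)
  step 1: ref 1 -> FAULT, frames=[3,1,-] (faults so far: 2)
  step 2: ref 2 -> FAULT, frames=[3,1,2] (faults so far: 3)
  step 3: ref 2 -> HIT, frames=[3,1,2] (faults so far: 3)
  step 4: ref 5 -> FAULT, evict 1, frames=[3,5,2] (faults so far: 4)
  step 5: ref 2 -> HIT, frames=[3,5,2] (faults so far: 4)
  step 6: ref 2 -> HIT, frames=[3,5,2] (faults so far: 4)
  step 7: ref 2 -> HIT, frames=[3,5,2] (faults so far: 4)
  step 8: ref 2 -> HIT, frames=[3,5,2] (faults so far: 4)
  step 9: ref 2 -> HIT, frames=[3,5,2] (faults so far: 4)
  step 10: ref 3 -> HIT, frames=[3,5,2] (faults so far: 4)
  step 11: ref 4 -> FAULT, evict 3, frames=[4,5,2] (faults so far: 5)
  step 12: ref 4 -> HIT, frames=[4,5,2] (faults so far: 5)
  step 13: ref 2 -> HIT, frames=[4,5,2] (faults so far: 5)
  Optimal total faults: 5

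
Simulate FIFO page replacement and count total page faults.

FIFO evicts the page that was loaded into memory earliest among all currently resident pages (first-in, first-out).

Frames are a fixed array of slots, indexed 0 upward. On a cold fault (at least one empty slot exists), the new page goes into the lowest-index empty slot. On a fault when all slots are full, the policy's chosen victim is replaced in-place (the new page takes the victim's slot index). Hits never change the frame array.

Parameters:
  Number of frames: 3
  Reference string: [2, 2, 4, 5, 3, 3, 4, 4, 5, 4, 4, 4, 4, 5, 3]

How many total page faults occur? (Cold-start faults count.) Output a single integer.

Step 0: ref 2 → FAULT, frames=[2,-,-]
Step 1: ref 2 → HIT, frames=[2,-,-]
Step 2: ref 4 → FAULT, frames=[2,4,-]
Step 3: ref 5 → FAULT, frames=[2,4,5]
Step 4: ref 3 → FAULT (evict 2), frames=[3,4,5]
Step 5: ref 3 → HIT, frames=[3,4,5]
Step 6: ref 4 → HIT, frames=[3,4,5]
Step 7: ref 4 → HIT, frames=[3,4,5]
Step 8: ref 5 → HIT, frames=[3,4,5]
Step 9: ref 4 → HIT, frames=[3,4,5]
Step 10: ref 4 → HIT, frames=[3,4,5]
Step 11: ref 4 → HIT, frames=[3,4,5]
Step 12: ref 4 → HIT, frames=[3,4,5]
Step 13: ref 5 → HIT, frames=[3,4,5]
Step 14: ref 3 → HIT, frames=[3,4,5]
Total faults: 4

Answer: 4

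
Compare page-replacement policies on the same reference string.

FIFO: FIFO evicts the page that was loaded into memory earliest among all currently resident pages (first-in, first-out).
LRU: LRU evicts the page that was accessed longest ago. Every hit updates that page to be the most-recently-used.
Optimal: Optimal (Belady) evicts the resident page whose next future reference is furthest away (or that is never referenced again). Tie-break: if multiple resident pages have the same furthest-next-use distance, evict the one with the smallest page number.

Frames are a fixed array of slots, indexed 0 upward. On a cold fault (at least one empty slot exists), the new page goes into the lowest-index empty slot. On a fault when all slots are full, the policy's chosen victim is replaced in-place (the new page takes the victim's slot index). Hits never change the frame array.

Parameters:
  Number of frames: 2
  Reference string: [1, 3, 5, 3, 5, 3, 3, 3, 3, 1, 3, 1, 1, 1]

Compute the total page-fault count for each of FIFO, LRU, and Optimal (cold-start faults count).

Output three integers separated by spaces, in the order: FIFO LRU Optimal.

--- FIFO ---
  step 0: ref 1 -> FAULT, frames=[1,-] (faults so far: 1)
  step 1: ref 3 -> FAULT, frames=[1,3] (faults so far: 2)
  step 2: ref 5 -> FAULT, evict 1, frames=[5,3] (faults so far: 3)
  step 3: ref 3 -> HIT, frames=[5,3] (faults so far: 3)
  step 4: ref 5 -> HIT, frames=[5,3] (faults so far: 3)
  step 5: ref 3 -> HIT, frames=[5,3] (faults so far: 3)
  step 6: ref 3 -> HIT, frames=[5,3] (faults so far: 3)
  step 7: ref 3 -> HIT, frames=[5,3] (faults so far: 3)
  step 8: ref 3 -> HIT, frames=[5,3] (faults so far: 3)
  step 9: ref 1 -> FAULT, evict 3, frames=[5,1] (faults so far: 4)
  step 10: ref 3 -> FAULT, evict 5, frames=[3,1] (faults so far: 5)
  step 11: ref 1 -> HIT, frames=[3,1] (faults so far: 5)
  step 12: ref 1 -> HIT, frames=[3,1] (faults so far: 5)
  step 13: ref 1 -> HIT, frames=[3,1] (faults so far: 5)
  FIFO total faults: 5
--- LRU ---
  step 0: ref 1 -> FAULT, frames=[1,-] (faults so far: 1)
  step 1: ref 3 -> FAULT, frames=[1,3] (faults so far: 2)
  step 2: ref 5 -> FAULT, evict 1, frames=[5,3] (faults so far: 3)
  step 3: ref 3 -> HIT, frames=[5,3] (faults so far: 3)
  step 4: ref 5 -> HIT, frames=[5,3] (faults so far: 3)
  step 5: ref 3 -> HIT, frames=[5,3] (faults so far: 3)
  step 6: ref 3 -> HIT, frames=[5,3] (faults so far: 3)
  step 7: ref 3 -> HIT, frames=[5,3] (faults so far: 3)
  step 8: ref 3 -> HIT, frames=[5,3] (faults so far: 3)
  step 9: ref 1 -> FAULT, evict 5, frames=[1,3] (faults so far: 4)
  step 10: ref 3 -> HIT, frames=[1,3] (faults so far: 4)
  step 11: ref 1 -> HIT, frames=[1,3] (faults so far: 4)
  step 12: ref 1 -> HIT, frames=[1,3] (faults so far: 4)
  step 13: ref 1 -> HIT, frames=[1,3] (faults so far: 4)
  LRU total faults: 4
--- Optimal ---
  step 0: ref 1 -> FAULT, frames=[1,-] (faults so far: 1)
  step 1: ref 3 -> FAULT, frames=[1,3] (faults so far: 2)
  step 2: ref 5 -> FAULT, evict 1, frames=[5,3] (faults so far: 3)
  step 3: ref 3 -> HIT, frames=[5,3] (faults so far: 3)
  step 4: ref 5 -> HIT, frames=[5,3] (faults so far: 3)
  step 5: ref 3 -> HIT, frames=[5,3] (faults so far: 3)
  step 6: ref 3 -> HIT, frames=[5,3] (faults so far: 3)
  step 7: ref 3 -> HIT, frames=[5,3] (faults so far: 3)
  step 8: ref 3 -> HIT, frames=[5,3] (faults so far: 3)
  step 9: ref 1 -> FAULT, evict 5, frames=[1,3] (faults so far: 4)
  step 10: ref 3 -> HIT, frames=[1,3] (faults so far: 4)
  step 11: ref 1 -> HIT, frames=[1,3] (faults so far: 4)
  step 12: ref 1 -> HIT, frames=[1,3] (faults so far: 4)
  step 13: ref 1 -> HIT, frames=[1,3] (faults so far: 4)
  Optimal total faults: 4

Answer: 5 4 4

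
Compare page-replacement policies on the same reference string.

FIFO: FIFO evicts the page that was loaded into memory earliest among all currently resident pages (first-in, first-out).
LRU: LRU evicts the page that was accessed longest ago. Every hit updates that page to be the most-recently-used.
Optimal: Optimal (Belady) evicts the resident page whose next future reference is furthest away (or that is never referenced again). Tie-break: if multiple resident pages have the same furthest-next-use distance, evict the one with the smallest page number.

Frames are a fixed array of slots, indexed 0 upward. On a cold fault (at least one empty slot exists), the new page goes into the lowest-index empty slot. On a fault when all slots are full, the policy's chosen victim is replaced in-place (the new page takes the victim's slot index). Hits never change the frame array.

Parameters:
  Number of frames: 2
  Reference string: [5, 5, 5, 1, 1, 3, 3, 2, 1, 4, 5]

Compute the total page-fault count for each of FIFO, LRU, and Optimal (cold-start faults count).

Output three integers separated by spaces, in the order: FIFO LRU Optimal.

--- FIFO ---
  step 0: ref 5 -> FAULT, frames=[5,-] (faults so far: 1)
  step 1: ref 5 -> HIT, frames=[5,-] (faults so far: 1)
  step 2: ref 5 -> HIT, frames=[5,-] (faults so far: 1)
  step 3: ref 1 -> FAULT, frames=[5,1] (faults so far: 2)
  step 4: ref 1 -> HIT, frames=[5,1] (faults so far: 2)
  step 5: ref 3 -> FAULT, evict 5, frames=[3,1] (faults so far: 3)
  step 6: ref 3 -> HIT, frames=[3,1] (faults so far: 3)
  step 7: ref 2 -> FAULT, evict 1, frames=[3,2] (faults so far: 4)
  step 8: ref 1 -> FAULT, evict 3, frames=[1,2] (faults so far: 5)
  step 9: ref 4 -> FAULT, evict 2, frames=[1,4] (faults so far: 6)
  step 10: ref 5 -> FAULT, evict 1, frames=[5,4] (faults so far: 7)
  FIFO total faults: 7
--- LRU ---
  step 0: ref 5 -> FAULT, frames=[5,-] (faults so far: 1)
  step 1: ref 5 -> HIT, frames=[5,-] (faults so far: 1)
  step 2: ref 5 -> HIT, frames=[5,-] (faults so far: 1)
  step 3: ref 1 -> FAULT, frames=[5,1] (faults so far: 2)
  step 4: ref 1 -> HIT, frames=[5,1] (faults so far: 2)
  step 5: ref 3 -> FAULT, evict 5, frames=[3,1] (faults so far: 3)
  step 6: ref 3 -> HIT, frames=[3,1] (faults so far: 3)
  step 7: ref 2 -> FAULT, evict 1, frames=[3,2] (faults so far: 4)
  step 8: ref 1 -> FAULT, evict 3, frames=[1,2] (faults so far: 5)
  step 9: ref 4 -> FAULT, evict 2, frames=[1,4] (faults so far: 6)
  step 10: ref 5 -> FAULT, evict 1, frames=[5,4] (faults so far: 7)
  LRU total faults: 7
--- Optimal ---
  step 0: ref 5 -> FAULT, frames=[5,-] (faults so far: 1)
  step 1: ref 5 -> HIT, frames=[5,-] (faults so far: 1)
  step 2: ref 5 -> HIT, frames=[5,-] (faults so far: 1)
  step 3: ref 1 -> FAULT, frames=[5,1] (faults so far: 2)
  step 4: ref 1 -> HIT, frames=[5,1] (faults so far: 2)
  step 5: ref 3 -> FAULT, evict 5, frames=[3,1] (faults so far: 3)
  step 6: ref 3 -> HIT, frames=[3,1] (faults so far: 3)
  step 7: ref 2 -> FAULT, evict 3, frames=[2,1] (faults so far: 4)
  step 8: ref 1 -> HIT, frames=[2,1] (faults so far: 4)
  step 9: ref 4 -> FAULT, evict 1, frames=[2,4] (faults so far: 5)
  step 10: ref 5 -> FAULT, evict 2, frames=[5,4] (faults so far: 6)
  Optimal total faults: 6

Answer: 7 7 6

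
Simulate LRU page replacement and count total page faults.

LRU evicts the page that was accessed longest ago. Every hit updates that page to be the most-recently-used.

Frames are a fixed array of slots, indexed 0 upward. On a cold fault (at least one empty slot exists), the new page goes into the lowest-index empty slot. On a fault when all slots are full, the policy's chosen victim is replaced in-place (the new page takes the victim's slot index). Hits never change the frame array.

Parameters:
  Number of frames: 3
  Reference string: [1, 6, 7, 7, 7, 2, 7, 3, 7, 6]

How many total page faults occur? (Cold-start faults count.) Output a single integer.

Step 0: ref 1 → FAULT, frames=[1,-,-]
Step 1: ref 6 → FAULT, frames=[1,6,-]
Step 2: ref 7 → FAULT, frames=[1,6,7]
Step 3: ref 7 → HIT, frames=[1,6,7]
Step 4: ref 7 → HIT, frames=[1,6,7]
Step 5: ref 2 → FAULT (evict 1), frames=[2,6,7]
Step 6: ref 7 → HIT, frames=[2,6,7]
Step 7: ref 3 → FAULT (evict 6), frames=[2,3,7]
Step 8: ref 7 → HIT, frames=[2,3,7]
Step 9: ref 6 → FAULT (evict 2), frames=[6,3,7]
Total faults: 6

Answer: 6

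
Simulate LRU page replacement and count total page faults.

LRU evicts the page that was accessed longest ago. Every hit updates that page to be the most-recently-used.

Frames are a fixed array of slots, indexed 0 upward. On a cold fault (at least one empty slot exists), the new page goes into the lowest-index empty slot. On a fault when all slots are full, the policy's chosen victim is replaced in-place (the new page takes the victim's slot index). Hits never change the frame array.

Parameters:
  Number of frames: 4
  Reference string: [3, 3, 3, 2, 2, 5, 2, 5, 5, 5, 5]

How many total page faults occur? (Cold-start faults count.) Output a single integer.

Answer: 3

Derivation:
Step 0: ref 3 → FAULT, frames=[3,-,-,-]
Step 1: ref 3 → HIT, frames=[3,-,-,-]
Step 2: ref 3 → HIT, frames=[3,-,-,-]
Step 3: ref 2 → FAULT, frames=[3,2,-,-]
Step 4: ref 2 → HIT, frames=[3,2,-,-]
Step 5: ref 5 → FAULT, frames=[3,2,5,-]
Step 6: ref 2 → HIT, frames=[3,2,5,-]
Step 7: ref 5 → HIT, frames=[3,2,5,-]
Step 8: ref 5 → HIT, frames=[3,2,5,-]
Step 9: ref 5 → HIT, frames=[3,2,5,-]
Step 10: ref 5 → HIT, frames=[3,2,5,-]
Total faults: 3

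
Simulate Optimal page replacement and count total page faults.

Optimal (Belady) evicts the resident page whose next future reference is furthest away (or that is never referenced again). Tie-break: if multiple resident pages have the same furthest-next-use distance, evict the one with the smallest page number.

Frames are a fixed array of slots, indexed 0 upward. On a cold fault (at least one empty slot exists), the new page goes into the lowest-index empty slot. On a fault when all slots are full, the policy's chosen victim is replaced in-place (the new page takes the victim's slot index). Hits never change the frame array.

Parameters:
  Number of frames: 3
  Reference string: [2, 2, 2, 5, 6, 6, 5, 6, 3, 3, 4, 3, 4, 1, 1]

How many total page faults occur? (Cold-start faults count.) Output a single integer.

Answer: 6

Derivation:
Step 0: ref 2 → FAULT, frames=[2,-,-]
Step 1: ref 2 → HIT, frames=[2,-,-]
Step 2: ref 2 → HIT, frames=[2,-,-]
Step 3: ref 5 → FAULT, frames=[2,5,-]
Step 4: ref 6 → FAULT, frames=[2,5,6]
Step 5: ref 6 → HIT, frames=[2,5,6]
Step 6: ref 5 → HIT, frames=[2,5,6]
Step 7: ref 6 → HIT, frames=[2,5,6]
Step 8: ref 3 → FAULT (evict 2), frames=[3,5,6]
Step 9: ref 3 → HIT, frames=[3,5,6]
Step 10: ref 4 → FAULT (evict 5), frames=[3,4,6]
Step 11: ref 3 → HIT, frames=[3,4,6]
Step 12: ref 4 → HIT, frames=[3,4,6]
Step 13: ref 1 → FAULT (evict 3), frames=[1,4,6]
Step 14: ref 1 → HIT, frames=[1,4,6]
Total faults: 6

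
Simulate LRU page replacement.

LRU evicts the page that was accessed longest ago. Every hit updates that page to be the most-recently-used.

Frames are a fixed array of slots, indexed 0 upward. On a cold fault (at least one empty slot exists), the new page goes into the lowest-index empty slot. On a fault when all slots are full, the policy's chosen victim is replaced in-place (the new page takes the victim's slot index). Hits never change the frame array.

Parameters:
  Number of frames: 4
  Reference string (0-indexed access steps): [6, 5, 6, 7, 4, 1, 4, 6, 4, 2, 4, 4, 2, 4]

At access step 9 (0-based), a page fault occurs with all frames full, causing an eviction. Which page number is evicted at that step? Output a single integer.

Step 0: ref 6 -> FAULT, frames=[6,-,-,-]
Step 1: ref 5 -> FAULT, frames=[6,5,-,-]
Step 2: ref 6 -> HIT, frames=[6,5,-,-]
Step 3: ref 7 -> FAULT, frames=[6,5,7,-]
Step 4: ref 4 -> FAULT, frames=[6,5,7,4]
Step 5: ref 1 -> FAULT, evict 5, frames=[6,1,7,4]
Step 6: ref 4 -> HIT, frames=[6,1,7,4]
Step 7: ref 6 -> HIT, frames=[6,1,7,4]
Step 8: ref 4 -> HIT, frames=[6,1,7,4]
Step 9: ref 2 -> FAULT, evict 7, frames=[6,1,2,4]
At step 9: evicted page 7

Answer: 7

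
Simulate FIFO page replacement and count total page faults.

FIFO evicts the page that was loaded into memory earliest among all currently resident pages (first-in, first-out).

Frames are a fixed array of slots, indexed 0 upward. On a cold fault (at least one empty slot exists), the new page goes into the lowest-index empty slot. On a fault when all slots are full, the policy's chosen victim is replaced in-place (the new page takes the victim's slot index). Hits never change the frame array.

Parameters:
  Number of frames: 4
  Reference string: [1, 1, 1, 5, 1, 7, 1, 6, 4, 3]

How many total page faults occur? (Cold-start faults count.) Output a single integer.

Step 0: ref 1 → FAULT, frames=[1,-,-,-]
Step 1: ref 1 → HIT, frames=[1,-,-,-]
Step 2: ref 1 → HIT, frames=[1,-,-,-]
Step 3: ref 5 → FAULT, frames=[1,5,-,-]
Step 4: ref 1 → HIT, frames=[1,5,-,-]
Step 5: ref 7 → FAULT, frames=[1,5,7,-]
Step 6: ref 1 → HIT, frames=[1,5,7,-]
Step 7: ref 6 → FAULT, frames=[1,5,7,6]
Step 8: ref 4 → FAULT (evict 1), frames=[4,5,7,6]
Step 9: ref 3 → FAULT (evict 5), frames=[4,3,7,6]
Total faults: 6

Answer: 6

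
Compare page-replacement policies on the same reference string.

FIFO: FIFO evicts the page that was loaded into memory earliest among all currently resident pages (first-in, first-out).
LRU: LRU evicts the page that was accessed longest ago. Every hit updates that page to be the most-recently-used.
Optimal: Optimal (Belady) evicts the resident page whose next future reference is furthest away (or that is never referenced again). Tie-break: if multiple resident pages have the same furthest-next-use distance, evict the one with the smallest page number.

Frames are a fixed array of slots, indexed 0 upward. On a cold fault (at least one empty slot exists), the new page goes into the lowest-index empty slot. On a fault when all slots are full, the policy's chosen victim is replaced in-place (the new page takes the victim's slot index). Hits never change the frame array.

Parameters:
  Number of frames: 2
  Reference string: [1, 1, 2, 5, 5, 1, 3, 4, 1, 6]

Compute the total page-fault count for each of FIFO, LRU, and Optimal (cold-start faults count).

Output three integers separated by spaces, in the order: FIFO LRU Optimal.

Answer: 8 8 6

Derivation:
--- FIFO ---
  step 0: ref 1 -> FAULT, frames=[1,-] (faults so far: 1)
  step 1: ref 1 -> HIT, frames=[1,-] (faults so far: 1)
  step 2: ref 2 -> FAULT, frames=[1,2] (faults so far: 2)
  step 3: ref 5 -> FAULT, evict 1, frames=[5,2] (faults so far: 3)
  step 4: ref 5 -> HIT, frames=[5,2] (faults so far: 3)
  step 5: ref 1 -> FAULT, evict 2, frames=[5,1] (faults so far: 4)
  step 6: ref 3 -> FAULT, evict 5, frames=[3,1] (faults so far: 5)
  step 7: ref 4 -> FAULT, evict 1, frames=[3,4] (faults so far: 6)
  step 8: ref 1 -> FAULT, evict 3, frames=[1,4] (faults so far: 7)
  step 9: ref 6 -> FAULT, evict 4, frames=[1,6] (faults so far: 8)
  FIFO total faults: 8
--- LRU ---
  step 0: ref 1 -> FAULT, frames=[1,-] (faults so far: 1)
  step 1: ref 1 -> HIT, frames=[1,-] (faults so far: 1)
  step 2: ref 2 -> FAULT, frames=[1,2] (faults so far: 2)
  step 3: ref 5 -> FAULT, evict 1, frames=[5,2] (faults so far: 3)
  step 4: ref 5 -> HIT, frames=[5,2] (faults so far: 3)
  step 5: ref 1 -> FAULT, evict 2, frames=[5,1] (faults so far: 4)
  step 6: ref 3 -> FAULT, evict 5, frames=[3,1] (faults so far: 5)
  step 7: ref 4 -> FAULT, evict 1, frames=[3,4] (faults so far: 6)
  step 8: ref 1 -> FAULT, evict 3, frames=[1,4] (faults so far: 7)
  step 9: ref 6 -> FAULT, evict 4, frames=[1,6] (faults so far: 8)
  LRU total faults: 8
--- Optimal ---
  step 0: ref 1 -> FAULT, frames=[1,-] (faults so far: 1)
  step 1: ref 1 -> HIT, frames=[1,-] (faults so far: 1)
  step 2: ref 2 -> FAULT, frames=[1,2] (faults so far: 2)
  step 3: ref 5 -> FAULT, evict 2, frames=[1,5] (faults so far: 3)
  step 4: ref 5 -> HIT, frames=[1,5] (faults so far: 3)
  step 5: ref 1 -> HIT, frames=[1,5] (faults so far: 3)
  step 6: ref 3 -> FAULT, evict 5, frames=[1,3] (faults so far: 4)
  step 7: ref 4 -> FAULT, evict 3, frames=[1,4] (faults so far: 5)
  step 8: ref 1 -> HIT, frames=[1,4] (faults so far: 5)
  step 9: ref 6 -> FAULT, evict 1, frames=[6,4] (faults so far: 6)
  Optimal total faults: 6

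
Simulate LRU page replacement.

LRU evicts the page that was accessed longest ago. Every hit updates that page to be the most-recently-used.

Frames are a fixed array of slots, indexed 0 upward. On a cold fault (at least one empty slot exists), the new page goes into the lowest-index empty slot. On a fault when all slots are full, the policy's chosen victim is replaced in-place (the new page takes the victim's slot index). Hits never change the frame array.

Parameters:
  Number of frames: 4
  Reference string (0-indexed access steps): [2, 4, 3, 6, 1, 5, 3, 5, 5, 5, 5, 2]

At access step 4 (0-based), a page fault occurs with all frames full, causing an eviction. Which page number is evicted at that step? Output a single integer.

Step 0: ref 2 -> FAULT, frames=[2,-,-,-]
Step 1: ref 4 -> FAULT, frames=[2,4,-,-]
Step 2: ref 3 -> FAULT, frames=[2,4,3,-]
Step 3: ref 6 -> FAULT, frames=[2,4,3,6]
Step 4: ref 1 -> FAULT, evict 2, frames=[1,4,3,6]
At step 4: evicted page 2

Answer: 2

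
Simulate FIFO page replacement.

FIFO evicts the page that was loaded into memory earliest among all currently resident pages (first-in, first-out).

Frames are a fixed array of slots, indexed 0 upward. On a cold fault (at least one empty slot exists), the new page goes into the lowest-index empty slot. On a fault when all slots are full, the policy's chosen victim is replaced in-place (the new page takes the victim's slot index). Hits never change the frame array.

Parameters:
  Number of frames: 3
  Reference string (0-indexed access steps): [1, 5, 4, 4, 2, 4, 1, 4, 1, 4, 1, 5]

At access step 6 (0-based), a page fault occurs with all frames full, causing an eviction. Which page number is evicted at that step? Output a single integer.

Answer: 5

Derivation:
Step 0: ref 1 -> FAULT, frames=[1,-,-]
Step 1: ref 5 -> FAULT, frames=[1,5,-]
Step 2: ref 4 -> FAULT, frames=[1,5,4]
Step 3: ref 4 -> HIT, frames=[1,5,4]
Step 4: ref 2 -> FAULT, evict 1, frames=[2,5,4]
Step 5: ref 4 -> HIT, frames=[2,5,4]
Step 6: ref 1 -> FAULT, evict 5, frames=[2,1,4]
At step 6: evicted page 5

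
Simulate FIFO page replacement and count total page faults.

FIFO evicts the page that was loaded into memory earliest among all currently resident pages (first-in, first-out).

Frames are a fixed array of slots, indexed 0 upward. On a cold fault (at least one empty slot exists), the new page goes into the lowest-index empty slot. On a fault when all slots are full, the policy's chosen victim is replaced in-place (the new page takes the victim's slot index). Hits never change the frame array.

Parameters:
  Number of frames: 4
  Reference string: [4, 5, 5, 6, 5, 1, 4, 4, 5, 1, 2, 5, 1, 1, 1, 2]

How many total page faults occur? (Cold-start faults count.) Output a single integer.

Step 0: ref 4 → FAULT, frames=[4,-,-,-]
Step 1: ref 5 → FAULT, frames=[4,5,-,-]
Step 2: ref 5 → HIT, frames=[4,5,-,-]
Step 3: ref 6 → FAULT, frames=[4,5,6,-]
Step 4: ref 5 → HIT, frames=[4,5,6,-]
Step 5: ref 1 → FAULT, frames=[4,5,6,1]
Step 6: ref 4 → HIT, frames=[4,5,6,1]
Step 7: ref 4 → HIT, frames=[4,5,6,1]
Step 8: ref 5 → HIT, frames=[4,5,6,1]
Step 9: ref 1 → HIT, frames=[4,5,6,1]
Step 10: ref 2 → FAULT (evict 4), frames=[2,5,6,1]
Step 11: ref 5 → HIT, frames=[2,5,6,1]
Step 12: ref 1 → HIT, frames=[2,5,6,1]
Step 13: ref 1 → HIT, frames=[2,5,6,1]
Step 14: ref 1 → HIT, frames=[2,5,6,1]
Step 15: ref 2 → HIT, frames=[2,5,6,1]
Total faults: 5

Answer: 5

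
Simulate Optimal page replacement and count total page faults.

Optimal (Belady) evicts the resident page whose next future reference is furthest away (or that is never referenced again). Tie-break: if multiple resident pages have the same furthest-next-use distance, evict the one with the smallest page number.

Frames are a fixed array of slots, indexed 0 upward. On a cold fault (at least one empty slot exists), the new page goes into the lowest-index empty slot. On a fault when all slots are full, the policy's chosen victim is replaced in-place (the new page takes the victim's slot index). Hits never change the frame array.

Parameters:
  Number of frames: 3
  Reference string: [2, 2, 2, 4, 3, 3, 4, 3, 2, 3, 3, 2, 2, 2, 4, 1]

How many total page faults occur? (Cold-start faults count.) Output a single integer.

Answer: 4

Derivation:
Step 0: ref 2 → FAULT, frames=[2,-,-]
Step 1: ref 2 → HIT, frames=[2,-,-]
Step 2: ref 2 → HIT, frames=[2,-,-]
Step 3: ref 4 → FAULT, frames=[2,4,-]
Step 4: ref 3 → FAULT, frames=[2,4,3]
Step 5: ref 3 → HIT, frames=[2,4,3]
Step 6: ref 4 → HIT, frames=[2,4,3]
Step 7: ref 3 → HIT, frames=[2,4,3]
Step 8: ref 2 → HIT, frames=[2,4,3]
Step 9: ref 3 → HIT, frames=[2,4,3]
Step 10: ref 3 → HIT, frames=[2,4,3]
Step 11: ref 2 → HIT, frames=[2,4,3]
Step 12: ref 2 → HIT, frames=[2,4,3]
Step 13: ref 2 → HIT, frames=[2,4,3]
Step 14: ref 4 → HIT, frames=[2,4,3]
Step 15: ref 1 → FAULT (evict 2), frames=[1,4,3]
Total faults: 4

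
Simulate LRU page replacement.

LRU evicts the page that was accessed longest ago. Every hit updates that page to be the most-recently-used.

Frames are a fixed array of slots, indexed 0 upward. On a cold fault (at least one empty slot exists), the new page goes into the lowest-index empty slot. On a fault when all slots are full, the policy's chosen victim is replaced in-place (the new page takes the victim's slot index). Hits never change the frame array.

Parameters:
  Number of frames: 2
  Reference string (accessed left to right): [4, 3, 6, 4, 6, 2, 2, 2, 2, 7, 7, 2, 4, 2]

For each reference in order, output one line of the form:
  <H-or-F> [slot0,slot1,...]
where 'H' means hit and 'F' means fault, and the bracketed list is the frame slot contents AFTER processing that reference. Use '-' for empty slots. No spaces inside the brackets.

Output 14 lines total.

F [4,-]
F [4,3]
F [6,3]
F [6,4]
H [6,4]
F [6,2]
H [6,2]
H [6,2]
H [6,2]
F [7,2]
H [7,2]
H [7,2]
F [4,2]
H [4,2]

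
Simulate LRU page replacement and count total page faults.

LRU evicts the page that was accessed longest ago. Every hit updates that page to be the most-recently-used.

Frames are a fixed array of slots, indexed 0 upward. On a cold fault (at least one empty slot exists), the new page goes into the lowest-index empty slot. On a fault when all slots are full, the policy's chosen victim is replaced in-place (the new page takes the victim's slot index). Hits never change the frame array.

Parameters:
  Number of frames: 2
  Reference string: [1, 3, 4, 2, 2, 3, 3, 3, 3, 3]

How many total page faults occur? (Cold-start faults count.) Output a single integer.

Answer: 5

Derivation:
Step 0: ref 1 → FAULT, frames=[1,-]
Step 1: ref 3 → FAULT, frames=[1,3]
Step 2: ref 4 → FAULT (evict 1), frames=[4,3]
Step 3: ref 2 → FAULT (evict 3), frames=[4,2]
Step 4: ref 2 → HIT, frames=[4,2]
Step 5: ref 3 → FAULT (evict 4), frames=[3,2]
Step 6: ref 3 → HIT, frames=[3,2]
Step 7: ref 3 → HIT, frames=[3,2]
Step 8: ref 3 → HIT, frames=[3,2]
Step 9: ref 3 → HIT, frames=[3,2]
Total faults: 5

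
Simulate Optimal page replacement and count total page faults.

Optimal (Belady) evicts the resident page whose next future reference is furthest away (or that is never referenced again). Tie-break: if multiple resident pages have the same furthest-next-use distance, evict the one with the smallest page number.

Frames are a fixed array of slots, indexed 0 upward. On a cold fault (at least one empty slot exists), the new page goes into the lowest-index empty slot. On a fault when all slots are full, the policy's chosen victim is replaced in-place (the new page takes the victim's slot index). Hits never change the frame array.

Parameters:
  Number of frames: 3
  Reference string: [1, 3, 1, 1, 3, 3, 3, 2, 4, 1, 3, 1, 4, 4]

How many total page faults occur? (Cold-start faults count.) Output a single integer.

Step 0: ref 1 → FAULT, frames=[1,-,-]
Step 1: ref 3 → FAULT, frames=[1,3,-]
Step 2: ref 1 → HIT, frames=[1,3,-]
Step 3: ref 1 → HIT, frames=[1,3,-]
Step 4: ref 3 → HIT, frames=[1,3,-]
Step 5: ref 3 → HIT, frames=[1,3,-]
Step 6: ref 3 → HIT, frames=[1,3,-]
Step 7: ref 2 → FAULT, frames=[1,3,2]
Step 8: ref 4 → FAULT (evict 2), frames=[1,3,4]
Step 9: ref 1 → HIT, frames=[1,3,4]
Step 10: ref 3 → HIT, frames=[1,3,4]
Step 11: ref 1 → HIT, frames=[1,3,4]
Step 12: ref 4 → HIT, frames=[1,3,4]
Step 13: ref 4 → HIT, frames=[1,3,4]
Total faults: 4

Answer: 4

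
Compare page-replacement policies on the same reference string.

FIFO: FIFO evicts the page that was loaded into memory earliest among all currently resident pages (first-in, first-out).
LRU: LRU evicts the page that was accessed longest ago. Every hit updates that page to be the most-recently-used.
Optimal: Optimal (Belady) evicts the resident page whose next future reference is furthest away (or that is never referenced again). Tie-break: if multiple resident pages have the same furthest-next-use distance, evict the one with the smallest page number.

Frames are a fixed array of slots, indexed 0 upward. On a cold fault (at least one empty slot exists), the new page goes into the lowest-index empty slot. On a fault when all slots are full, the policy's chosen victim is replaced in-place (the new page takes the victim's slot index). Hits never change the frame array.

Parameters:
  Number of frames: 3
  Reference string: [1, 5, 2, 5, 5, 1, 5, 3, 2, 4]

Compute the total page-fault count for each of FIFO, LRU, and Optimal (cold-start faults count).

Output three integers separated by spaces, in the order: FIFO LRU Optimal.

Answer: 5 6 5

Derivation:
--- FIFO ---
  step 0: ref 1 -> FAULT, frames=[1,-,-] (faults so far: 1)
  step 1: ref 5 -> FAULT, frames=[1,5,-] (faults so far: 2)
  step 2: ref 2 -> FAULT, frames=[1,5,2] (faults so far: 3)
  step 3: ref 5 -> HIT, frames=[1,5,2] (faults so far: 3)
  step 4: ref 5 -> HIT, frames=[1,5,2] (faults so far: 3)
  step 5: ref 1 -> HIT, frames=[1,5,2] (faults so far: 3)
  step 6: ref 5 -> HIT, frames=[1,5,2] (faults so far: 3)
  step 7: ref 3 -> FAULT, evict 1, frames=[3,5,2] (faults so far: 4)
  step 8: ref 2 -> HIT, frames=[3,5,2] (faults so far: 4)
  step 9: ref 4 -> FAULT, evict 5, frames=[3,4,2] (faults so far: 5)
  FIFO total faults: 5
--- LRU ---
  step 0: ref 1 -> FAULT, frames=[1,-,-] (faults so far: 1)
  step 1: ref 5 -> FAULT, frames=[1,5,-] (faults so far: 2)
  step 2: ref 2 -> FAULT, frames=[1,5,2] (faults so far: 3)
  step 3: ref 5 -> HIT, frames=[1,5,2] (faults so far: 3)
  step 4: ref 5 -> HIT, frames=[1,5,2] (faults so far: 3)
  step 5: ref 1 -> HIT, frames=[1,5,2] (faults so far: 3)
  step 6: ref 5 -> HIT, frames=[1,5,2] (faults so far: 3)
  step 7: ref 3 -> FAULT, evict 2, frames=[1,5,3] (faults so far: 4)
  step 8: ref 2 -> FAULT, evict 1, frames=[2,5,3] (faults so far: 5)
  step 9: ref 4 -> FAULT, evict 5, frames=[2,4,3] (faults so far: 6)
  LRU total faults: 6
--- Optimal ---
  step 0: ref 1 -> FAULT, frames=[1,-,-] (faults so far: 1)
  step 1: ref 5 -> FAULT, frames=[1,5,-] (faults so far: 2)
  step 2: ref 2 -> FAULT, frames=[1,5,2] (faults so far: 3)
  step 3: ref 5 -> HIT, frames=[1,5,2] (faults so far: 3)
  step 4: ref 5 -> HIT, frames=[1,5,2] (faults so far: 3)
  step 5: ref 1 -> HIT, frames=[1,5,2] (faults so far: 3)
  step 6: ref 5 -> HIT, frames=[1,5,2] (faults so far: 3)
  step 7: ref 3 -> FAULT, evict 1, frames=[3,5,2] (faults so far: 4)
  step 8: ref 2 -> HIT, frames=[3,5,2] (faults so far: 4)
  step 9: ref 4 -> FAULT, evict 2, frames=[3,5,4] (faults so far: 5)
  Optimal total faults: 5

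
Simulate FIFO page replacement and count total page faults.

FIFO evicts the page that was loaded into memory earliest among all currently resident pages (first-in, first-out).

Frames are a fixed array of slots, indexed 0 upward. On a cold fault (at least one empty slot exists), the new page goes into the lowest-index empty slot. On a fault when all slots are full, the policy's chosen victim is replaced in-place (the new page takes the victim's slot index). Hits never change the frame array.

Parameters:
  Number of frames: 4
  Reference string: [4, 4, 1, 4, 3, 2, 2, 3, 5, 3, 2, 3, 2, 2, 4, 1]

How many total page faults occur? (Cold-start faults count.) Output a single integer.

Answer: 7

Derivation:
Step 0: ref 4 → FAULT, frames=[4,-,-,-]
Step 1: ref 4 → HIT, frames=[4,-,-,-]
Step 2: ref 1 → FAULT, frames=[4,1,-,-]
Step 3: ref 4 → HIT, frames=[4,1,-,-]
Step 4: ref 3 → FAULT, frames=[4,1,3,-]
Step 5: ref 2 → FAULT, frames=[4,1,3,2]
Step 6: ref 2 → HIT, frames=[4,1,3,2]
Step 7: ref 3 → HIT, frames=[4,1,3,2]
Step 8: ref 5 → FAULT (evict 4), frames=[5,1,3,2]
Step 9: ref 3 → HIT, frames=[5,1,3,2]
Step 10: ref 2 → HIT, frames=[5,1,3,2]
Step 11: ref 3 → HIT, frames=[5,1,3,2]
Step 12: ref 2 → HIT, frames=[5,1,3,2]
Step 13: ref 2 → HIT, frames=[5,1,3,2]
Step 14: ref 4 → FAULT (evict 1), frames=[5,4,3,2]
Step 15: ref 1 → FAULT (evict 3), frames=[5,4,1,2]
Total faults: 7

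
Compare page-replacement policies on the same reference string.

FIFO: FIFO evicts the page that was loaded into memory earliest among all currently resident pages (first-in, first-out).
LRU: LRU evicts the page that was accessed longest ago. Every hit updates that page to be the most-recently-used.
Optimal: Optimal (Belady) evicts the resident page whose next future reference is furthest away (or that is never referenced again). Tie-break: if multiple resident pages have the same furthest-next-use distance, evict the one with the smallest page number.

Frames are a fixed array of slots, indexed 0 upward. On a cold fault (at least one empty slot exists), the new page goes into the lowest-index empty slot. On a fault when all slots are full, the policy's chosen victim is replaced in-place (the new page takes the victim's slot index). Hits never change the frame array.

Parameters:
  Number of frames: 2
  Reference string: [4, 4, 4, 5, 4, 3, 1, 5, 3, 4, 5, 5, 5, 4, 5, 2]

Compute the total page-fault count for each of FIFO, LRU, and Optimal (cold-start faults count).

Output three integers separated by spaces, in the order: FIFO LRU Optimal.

Answer: 9 9 7

Derivation:
--- FIFO ---
  step 0: ref 4 -> FAULT, frames=[4,-] (faults so far: 1)
  step 1: ref 4 -> HIT, frames=[4,-] (faults so far: 1)
  step 2: ref 4 -> HIT, frames=[4,-] (faults so far: 1)
  step 3: ref 5 -> FAULT, frames=[4,5] (faults so far: 2)
  step 4: ref 4 -> HIT, frames=[4,5] (faults so far: 2)
  step 5: ref 3 -> FAULT, evict 4, frames=[3,5] (faults so far: 3)
  step 6: ref 1 -> FAULT, evict 5, frames=[3,1] (faults so far: 4)
  step 7: ref 5 -> FAULT, evict 3, frames=[5,1] (faults so far: 5)
  step 8: ref 3 -> FAULT, evict 1, frames=[5,3] (faults so far: 6)
  step 9: ref 4 -> FAULT, evict 5, frames=[4,3] (faults so far: 7)
  step 10: ref 5 -> FAULT, evict 3, frames=[4,5] (faults so far: 8)
  step 11: ref 5 -> HIT, frames=[4,5] (faults so far: 8)
  step 12: ref 5 -> HIT, frames=[4,5] (faults so far: 8)
  step 13: ref 4 -> HIT, frames=[4,5] (faults so far: 8)
  step 14: ref 5 -> HIT, frames=[4,5] (faults so far: 8)
  step 15: ref 2 -> FAULT, evict 4, frames=[2,5] (faults so far: 9)
  FIFO total faults: 9
--- LRU ---
  step 0: ref 4 -> FAULT, frames=[4,-] (faults so far: 1)
  step 1: ref 4 -> HIT, frames=[4,-] (faults so far: 1)
  step 2: ref 4 -> HIT, frames=[4,-] (faults so far: 1)
  step 3: ref 5 -> FAULT, frames=[4,5] (faults so far: 2)
  step 4: ref 4 -> HIT, frames=[4,5] (faults so far: 2)
  step 5: ref 3 -> FAULT, evict 5, frames=[4,3] (faults so far: 3)
  step 6: ref 1 -> FAULT, evict 4, frames=[1,3] (faults so far: 4)
  step 7: ref 5 -> FAULT, evict 3, frames=[1,5] (faults so far: 5)
  step 8: ref 3 -> FAULT, evict 1, frames=[3,5] (faults so far: 6)
  step 9: ref 4 -> FAULT, evict 5, frames=[3,4] (faults so far: 7)
  step 10: ref 5 -> FAULT, evict 3, frames=[5,4] (faults so far: 8)
  step 11: ref 5 -> HIT, frames=[5,4] (faults so far: 8)
  step 12: ref 5 -> HIT, frames=[5,4] (faults so far: 8)
  step 13: ref 4 -> HIT, frames=[5,4] (faults so far: 8)
  step 14: ref 5 -> HIT, frames=[5,4] (faults so far: 8)
  step 15: ref 2 -> FAULT, evict 4, frames=[5,2] (faults so far: 9)
  LRU total faults: 9
--- Optimal ---
  step 0: ref 4 -> FAULT, frames=[4,-] (faults so far: 1)
  step 1: ref 4 -> HIT, frames=[4,-] (faults so far: 1)
  step 2: ref 4 -> HIT, frames=[4,-] (faults so far: 1)
  step 3: ref 5 -> FAULT, frames=[4,5] (faults so far: 2)
  step 4: ref 4 -> HIT, frames=[4,5] (faults so far: 2)
  step 5: ref 3 -> FAULT, evict 4, frames=[3,5] (faults so far: 3)
  step 6: ref 1 -> FAULT, evict 3, frames=[1,5] (faults so far: 4)
  step 7: ref 5 -> HIT, frames=[1,5] (faults so far: 4)
  step 8: ref 3 -> FAULT, evict 1, frames=[3,5] (faults so far: 5)
  step 9: ref 4 -> FAULT, evict 3, frames=[4,5] (faults so far: 6)
  step 10: ref 5 -> HIT, frames=[4,5] (faults so far: 6)
  step 11: ref 5 -> HIT, frames=[4,5] (faults so far: 6)
  step 12: ref 5 -> HIT, frames=[4,5] (faults so far: 6)
  step 13: ref 4 -> HIT, frames=[4,5] (faults so far: 6)
  step 14: ref 5 -> HIT, frames=[4,5] (faults so far: 6)
  step 15: ref 2 -> FAULT, evict 4, frames=[2,5] (faults so far: 7)
  Optimal total faults: 7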